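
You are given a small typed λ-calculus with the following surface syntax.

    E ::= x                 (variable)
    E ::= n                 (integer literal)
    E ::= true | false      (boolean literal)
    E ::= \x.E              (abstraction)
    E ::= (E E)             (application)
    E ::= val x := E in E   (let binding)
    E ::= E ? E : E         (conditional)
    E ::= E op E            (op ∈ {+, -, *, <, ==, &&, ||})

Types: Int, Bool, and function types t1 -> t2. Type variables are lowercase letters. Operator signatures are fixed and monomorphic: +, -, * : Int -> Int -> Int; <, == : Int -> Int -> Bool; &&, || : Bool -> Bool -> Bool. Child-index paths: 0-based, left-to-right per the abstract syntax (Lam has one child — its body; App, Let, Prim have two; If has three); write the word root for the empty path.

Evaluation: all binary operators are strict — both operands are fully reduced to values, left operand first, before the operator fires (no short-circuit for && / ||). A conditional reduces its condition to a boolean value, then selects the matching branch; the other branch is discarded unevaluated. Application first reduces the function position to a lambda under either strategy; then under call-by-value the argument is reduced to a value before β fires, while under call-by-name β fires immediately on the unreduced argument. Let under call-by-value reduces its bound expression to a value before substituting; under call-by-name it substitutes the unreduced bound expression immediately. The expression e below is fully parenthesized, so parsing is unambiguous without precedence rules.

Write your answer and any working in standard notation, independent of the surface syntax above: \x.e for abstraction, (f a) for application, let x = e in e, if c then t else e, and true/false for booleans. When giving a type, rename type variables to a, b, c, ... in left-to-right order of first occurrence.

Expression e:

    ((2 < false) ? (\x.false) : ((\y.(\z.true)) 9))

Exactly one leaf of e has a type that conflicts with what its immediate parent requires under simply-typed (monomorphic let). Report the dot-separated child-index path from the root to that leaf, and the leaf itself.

Answer: 0.1 : false

Trace:
  unify Int ~ Int
  unify Bool ~ Int
  FAIL: mismatch Bool ~ Int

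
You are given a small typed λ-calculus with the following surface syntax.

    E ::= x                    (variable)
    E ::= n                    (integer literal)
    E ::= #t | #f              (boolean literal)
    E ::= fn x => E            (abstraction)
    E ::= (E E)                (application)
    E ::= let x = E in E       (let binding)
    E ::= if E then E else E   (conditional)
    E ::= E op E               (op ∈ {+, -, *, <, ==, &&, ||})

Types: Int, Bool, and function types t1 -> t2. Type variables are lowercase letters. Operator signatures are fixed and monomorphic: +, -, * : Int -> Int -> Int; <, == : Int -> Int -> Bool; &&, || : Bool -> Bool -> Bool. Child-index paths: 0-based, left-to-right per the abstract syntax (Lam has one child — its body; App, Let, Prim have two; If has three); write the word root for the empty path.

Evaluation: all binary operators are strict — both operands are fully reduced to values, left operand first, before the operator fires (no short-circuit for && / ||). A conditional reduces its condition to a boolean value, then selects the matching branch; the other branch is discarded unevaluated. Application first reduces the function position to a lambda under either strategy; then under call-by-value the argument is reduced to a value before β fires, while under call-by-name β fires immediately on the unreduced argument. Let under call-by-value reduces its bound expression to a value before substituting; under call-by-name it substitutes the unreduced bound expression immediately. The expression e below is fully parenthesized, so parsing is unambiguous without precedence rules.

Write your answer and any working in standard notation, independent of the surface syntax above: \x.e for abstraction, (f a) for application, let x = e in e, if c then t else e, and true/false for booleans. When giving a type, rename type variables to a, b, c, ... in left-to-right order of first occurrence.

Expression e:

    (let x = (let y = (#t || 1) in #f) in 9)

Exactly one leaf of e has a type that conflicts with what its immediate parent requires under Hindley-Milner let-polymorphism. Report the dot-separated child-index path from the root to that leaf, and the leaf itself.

Answer: 0.0.1 : 1

Derivation:
  unify Bool ~ Bool
  unify Int ~ Bool
  FAIL: mismatch Int ~ Bool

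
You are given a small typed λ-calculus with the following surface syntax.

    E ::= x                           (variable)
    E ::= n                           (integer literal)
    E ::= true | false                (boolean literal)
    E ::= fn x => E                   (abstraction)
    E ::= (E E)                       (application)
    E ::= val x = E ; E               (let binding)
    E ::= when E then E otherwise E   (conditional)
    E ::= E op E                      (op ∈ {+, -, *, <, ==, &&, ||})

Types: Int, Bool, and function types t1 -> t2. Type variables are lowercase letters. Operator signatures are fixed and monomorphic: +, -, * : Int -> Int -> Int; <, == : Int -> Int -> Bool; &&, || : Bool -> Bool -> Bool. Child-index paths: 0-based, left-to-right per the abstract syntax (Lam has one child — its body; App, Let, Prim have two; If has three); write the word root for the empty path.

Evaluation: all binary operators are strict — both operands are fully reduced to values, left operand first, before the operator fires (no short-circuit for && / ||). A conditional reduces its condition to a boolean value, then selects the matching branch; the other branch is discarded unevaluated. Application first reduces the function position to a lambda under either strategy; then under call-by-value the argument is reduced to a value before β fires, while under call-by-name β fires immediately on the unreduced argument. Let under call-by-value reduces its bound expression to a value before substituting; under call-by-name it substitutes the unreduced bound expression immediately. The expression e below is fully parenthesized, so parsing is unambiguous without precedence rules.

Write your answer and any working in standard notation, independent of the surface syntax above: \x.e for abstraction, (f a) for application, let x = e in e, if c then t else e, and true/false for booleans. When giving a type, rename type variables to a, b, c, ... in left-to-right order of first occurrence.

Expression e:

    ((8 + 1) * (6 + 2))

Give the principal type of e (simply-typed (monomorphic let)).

Answer: Int

Derivation:
  unify Int ~ Int
  unify Int ~ Int
  unify Int ~ Int
  unify Int ~ Int
  unify Int ~ Int
  unify Int ~ Int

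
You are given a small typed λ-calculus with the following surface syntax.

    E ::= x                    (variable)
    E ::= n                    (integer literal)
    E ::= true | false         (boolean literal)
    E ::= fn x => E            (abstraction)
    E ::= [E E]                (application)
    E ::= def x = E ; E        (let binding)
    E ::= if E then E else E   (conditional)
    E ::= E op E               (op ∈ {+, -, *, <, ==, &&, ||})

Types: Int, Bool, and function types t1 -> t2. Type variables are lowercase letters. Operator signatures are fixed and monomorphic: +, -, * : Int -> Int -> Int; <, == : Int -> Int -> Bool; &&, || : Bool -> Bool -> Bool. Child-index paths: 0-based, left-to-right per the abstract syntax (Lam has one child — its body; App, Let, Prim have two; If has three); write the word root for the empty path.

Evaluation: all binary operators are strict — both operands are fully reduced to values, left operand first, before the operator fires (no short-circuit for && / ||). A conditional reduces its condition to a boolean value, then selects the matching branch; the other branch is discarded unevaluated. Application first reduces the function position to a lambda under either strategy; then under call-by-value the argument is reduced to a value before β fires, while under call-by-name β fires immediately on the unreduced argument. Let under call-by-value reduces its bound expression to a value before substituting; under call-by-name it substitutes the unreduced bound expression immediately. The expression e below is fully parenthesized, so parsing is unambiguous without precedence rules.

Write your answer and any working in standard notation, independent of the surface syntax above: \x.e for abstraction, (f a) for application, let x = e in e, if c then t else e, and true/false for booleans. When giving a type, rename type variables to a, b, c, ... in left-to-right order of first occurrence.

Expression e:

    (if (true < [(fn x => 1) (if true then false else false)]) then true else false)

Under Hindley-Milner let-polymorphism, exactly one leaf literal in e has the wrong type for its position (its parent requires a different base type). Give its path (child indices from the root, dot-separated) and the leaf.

Answer: 0.0 : true

Trace:
  unify Bool ~ Int
  FAIL: mismatch Bool ~ Int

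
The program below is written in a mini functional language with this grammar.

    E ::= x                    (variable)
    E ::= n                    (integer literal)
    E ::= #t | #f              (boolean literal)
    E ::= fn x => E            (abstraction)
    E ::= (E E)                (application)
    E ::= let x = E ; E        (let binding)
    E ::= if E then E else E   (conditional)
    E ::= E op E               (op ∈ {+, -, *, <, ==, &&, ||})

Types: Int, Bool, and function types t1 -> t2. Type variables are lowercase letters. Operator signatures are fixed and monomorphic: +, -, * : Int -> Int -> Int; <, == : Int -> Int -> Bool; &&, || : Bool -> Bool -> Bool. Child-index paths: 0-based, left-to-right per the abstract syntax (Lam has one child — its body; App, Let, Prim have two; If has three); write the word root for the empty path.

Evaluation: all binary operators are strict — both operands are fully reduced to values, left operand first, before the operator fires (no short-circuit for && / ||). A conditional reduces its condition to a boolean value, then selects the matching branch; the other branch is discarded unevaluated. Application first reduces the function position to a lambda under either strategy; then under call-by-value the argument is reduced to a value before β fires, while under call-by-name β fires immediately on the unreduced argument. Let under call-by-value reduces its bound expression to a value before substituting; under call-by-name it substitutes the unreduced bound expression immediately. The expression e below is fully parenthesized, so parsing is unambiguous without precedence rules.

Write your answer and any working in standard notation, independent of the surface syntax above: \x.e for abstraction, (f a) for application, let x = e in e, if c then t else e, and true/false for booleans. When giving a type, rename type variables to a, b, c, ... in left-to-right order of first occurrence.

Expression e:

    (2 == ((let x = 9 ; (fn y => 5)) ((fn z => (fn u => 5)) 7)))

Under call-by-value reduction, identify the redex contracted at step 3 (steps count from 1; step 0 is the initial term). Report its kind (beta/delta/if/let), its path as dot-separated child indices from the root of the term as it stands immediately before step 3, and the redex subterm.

Working:
step 0: (2 == ((let x = 9 in (\y.5)) ((\z.(\u.5)) 7)))
step 1: [let@1.0] (2 == ((\y.5) ((\z.(\u.5)) 7)))
step 2: [beta@1.1] (2 == ((\y.5) (\u.5)))
step 3: [beta@1] (2 == 5)

Answer: beta at 1 : ((\y.5) (\u.5))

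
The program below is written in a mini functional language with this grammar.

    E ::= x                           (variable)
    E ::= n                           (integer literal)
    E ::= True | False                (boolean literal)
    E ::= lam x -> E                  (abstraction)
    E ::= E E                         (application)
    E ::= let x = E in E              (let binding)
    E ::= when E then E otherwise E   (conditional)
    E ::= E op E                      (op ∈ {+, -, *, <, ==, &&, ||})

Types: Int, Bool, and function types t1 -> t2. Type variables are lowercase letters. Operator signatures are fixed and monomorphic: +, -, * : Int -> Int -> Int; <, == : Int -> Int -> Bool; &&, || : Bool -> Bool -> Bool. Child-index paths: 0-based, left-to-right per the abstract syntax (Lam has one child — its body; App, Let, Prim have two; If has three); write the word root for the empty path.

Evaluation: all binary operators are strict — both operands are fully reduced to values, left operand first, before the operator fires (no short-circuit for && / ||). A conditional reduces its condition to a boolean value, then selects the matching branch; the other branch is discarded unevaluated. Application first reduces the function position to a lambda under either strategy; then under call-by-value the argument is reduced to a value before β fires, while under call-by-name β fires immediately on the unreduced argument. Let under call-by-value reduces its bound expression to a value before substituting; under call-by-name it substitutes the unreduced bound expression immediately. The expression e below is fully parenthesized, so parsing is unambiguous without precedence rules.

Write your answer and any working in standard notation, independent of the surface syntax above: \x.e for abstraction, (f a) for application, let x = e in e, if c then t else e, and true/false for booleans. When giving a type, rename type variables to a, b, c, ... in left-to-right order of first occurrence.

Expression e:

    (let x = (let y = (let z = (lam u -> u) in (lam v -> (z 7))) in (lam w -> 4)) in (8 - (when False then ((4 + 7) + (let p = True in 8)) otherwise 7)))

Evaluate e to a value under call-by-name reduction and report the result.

Answer: 1

Derivation:
step 0: (let x = (let y = (let z = (\u.u) in (\v.(z 7))) in (\w.4)) in (8 - (if false then ((4 + 7) + (let p = true in 8)) else 7)))
step 1: [let@root] (8 - (if false then ((4 + 7) + (let p = true in 8)) else 7))
step 2: [if@1] (8 - 7)
step 3: [delta@root] 1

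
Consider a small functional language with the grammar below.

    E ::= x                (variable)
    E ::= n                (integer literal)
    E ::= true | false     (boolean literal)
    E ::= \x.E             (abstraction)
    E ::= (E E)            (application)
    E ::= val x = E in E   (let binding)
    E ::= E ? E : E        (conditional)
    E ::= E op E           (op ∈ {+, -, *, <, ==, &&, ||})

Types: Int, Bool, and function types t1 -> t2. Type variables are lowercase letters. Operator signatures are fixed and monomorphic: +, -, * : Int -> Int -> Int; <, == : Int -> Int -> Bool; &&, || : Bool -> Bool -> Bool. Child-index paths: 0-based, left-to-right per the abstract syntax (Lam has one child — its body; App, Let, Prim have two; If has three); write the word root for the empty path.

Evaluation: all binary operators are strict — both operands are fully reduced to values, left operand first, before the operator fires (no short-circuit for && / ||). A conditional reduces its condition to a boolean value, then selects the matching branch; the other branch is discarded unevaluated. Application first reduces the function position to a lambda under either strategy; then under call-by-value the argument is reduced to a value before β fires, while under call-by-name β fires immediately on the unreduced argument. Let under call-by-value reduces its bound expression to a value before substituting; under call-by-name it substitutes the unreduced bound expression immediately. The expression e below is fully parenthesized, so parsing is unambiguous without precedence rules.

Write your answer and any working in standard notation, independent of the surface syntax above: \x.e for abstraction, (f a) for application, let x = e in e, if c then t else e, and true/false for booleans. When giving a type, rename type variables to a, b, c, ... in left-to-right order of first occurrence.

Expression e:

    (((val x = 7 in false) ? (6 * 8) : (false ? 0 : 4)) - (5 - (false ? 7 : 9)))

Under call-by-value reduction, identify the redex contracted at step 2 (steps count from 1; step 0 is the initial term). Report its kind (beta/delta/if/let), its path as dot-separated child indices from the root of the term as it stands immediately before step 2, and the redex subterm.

Derivation:
step 0: ((if (let x = 7 in false) then (6 * 8) else (if false then 0 else 4)) - (5 - (if false then 7 else 9)))
step 1: [let@0.0] ((if false then (6 * 8) else (if false then 0 else 4)) - (5 - (if false then 7 else 9)))
step 2: [if@0] ((if false then 0 else 4) - (5 - (if false then 7 else 9)))

Answer: if at 0 : (if false then (6 * 8) else (if false then 0 else 4))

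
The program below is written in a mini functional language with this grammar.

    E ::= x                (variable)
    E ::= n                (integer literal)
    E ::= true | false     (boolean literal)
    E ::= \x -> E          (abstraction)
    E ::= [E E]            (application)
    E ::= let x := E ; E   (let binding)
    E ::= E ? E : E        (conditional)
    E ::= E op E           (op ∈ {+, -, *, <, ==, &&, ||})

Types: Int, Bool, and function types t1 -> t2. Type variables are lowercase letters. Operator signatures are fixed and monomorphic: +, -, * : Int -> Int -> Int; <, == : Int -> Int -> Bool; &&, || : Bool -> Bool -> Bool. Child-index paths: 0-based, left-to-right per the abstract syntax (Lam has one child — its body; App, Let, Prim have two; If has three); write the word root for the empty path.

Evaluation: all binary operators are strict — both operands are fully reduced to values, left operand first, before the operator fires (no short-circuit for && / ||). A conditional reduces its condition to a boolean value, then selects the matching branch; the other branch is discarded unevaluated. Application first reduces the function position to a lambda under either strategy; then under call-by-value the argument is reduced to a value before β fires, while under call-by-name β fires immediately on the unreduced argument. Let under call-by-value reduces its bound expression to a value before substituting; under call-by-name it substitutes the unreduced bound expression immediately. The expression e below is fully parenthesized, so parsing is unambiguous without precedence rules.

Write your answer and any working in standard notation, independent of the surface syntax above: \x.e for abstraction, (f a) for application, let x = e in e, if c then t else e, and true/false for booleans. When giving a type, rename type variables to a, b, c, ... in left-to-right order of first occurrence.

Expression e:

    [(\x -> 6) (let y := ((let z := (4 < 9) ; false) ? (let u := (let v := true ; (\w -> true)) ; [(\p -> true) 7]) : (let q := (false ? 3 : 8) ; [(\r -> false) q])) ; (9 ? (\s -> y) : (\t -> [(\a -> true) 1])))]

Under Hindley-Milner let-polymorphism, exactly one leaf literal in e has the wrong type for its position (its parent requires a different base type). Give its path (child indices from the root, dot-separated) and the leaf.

Answer: 1.1.0 : 9

Trace:
\x._ : a -> Int
  unify Int ~ Int
  unify Int ~ Int
let z : Bool
  unify Bool ~ Bool
let v : Bool
\w._ : b -> Bool
let u : forall. b -> Bool
\p._ : c -> Bool
  unify c -> Bool ~ Int -> d
  unify c ~ Int
  unify Bool ~ d
_ _ : Bool
  unify Bool ~ Bool
  unify Int ~ Int
let q : Int
\r._ : e -> Bool
q : Int
  unify e -> Bool ~ Int -> f
  unify e ~ Int
  unify Bool ~ f
_ _ : Bool
  unify Bool ~ Bool
let y : Bool
  unify Int ~ Bool
  FAIL: mismatch Int ~ Bool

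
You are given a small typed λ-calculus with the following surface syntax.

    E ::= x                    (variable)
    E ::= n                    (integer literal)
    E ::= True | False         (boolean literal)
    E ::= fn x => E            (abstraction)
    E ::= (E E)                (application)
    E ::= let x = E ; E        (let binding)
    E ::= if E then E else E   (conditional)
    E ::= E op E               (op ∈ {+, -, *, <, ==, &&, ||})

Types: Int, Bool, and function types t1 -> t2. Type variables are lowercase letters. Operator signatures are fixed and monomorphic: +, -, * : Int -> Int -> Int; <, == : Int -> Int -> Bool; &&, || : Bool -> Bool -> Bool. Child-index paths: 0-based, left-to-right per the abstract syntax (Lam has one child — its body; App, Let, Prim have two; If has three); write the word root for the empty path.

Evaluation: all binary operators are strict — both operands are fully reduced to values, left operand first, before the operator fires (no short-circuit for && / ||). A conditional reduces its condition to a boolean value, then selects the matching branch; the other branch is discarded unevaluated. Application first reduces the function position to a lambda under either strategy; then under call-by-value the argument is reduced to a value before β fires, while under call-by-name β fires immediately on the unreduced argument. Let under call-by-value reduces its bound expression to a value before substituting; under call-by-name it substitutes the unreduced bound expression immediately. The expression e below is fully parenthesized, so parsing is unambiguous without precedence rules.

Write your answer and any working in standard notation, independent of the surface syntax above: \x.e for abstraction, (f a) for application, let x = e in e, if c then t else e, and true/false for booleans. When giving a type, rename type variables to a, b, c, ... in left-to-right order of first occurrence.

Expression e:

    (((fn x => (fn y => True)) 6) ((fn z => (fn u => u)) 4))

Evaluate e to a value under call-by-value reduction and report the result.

Answer: true

Derivation:
step 0: (((\x.(\y.true)) 6) ((\z.(\u.u)) 4))
step 1: [beta@0] ((\y.true) ((\z.(\u.u)) 4))
step 2: [beta@1] ((\y.true) (\u.u))
step 3: [beta@root] true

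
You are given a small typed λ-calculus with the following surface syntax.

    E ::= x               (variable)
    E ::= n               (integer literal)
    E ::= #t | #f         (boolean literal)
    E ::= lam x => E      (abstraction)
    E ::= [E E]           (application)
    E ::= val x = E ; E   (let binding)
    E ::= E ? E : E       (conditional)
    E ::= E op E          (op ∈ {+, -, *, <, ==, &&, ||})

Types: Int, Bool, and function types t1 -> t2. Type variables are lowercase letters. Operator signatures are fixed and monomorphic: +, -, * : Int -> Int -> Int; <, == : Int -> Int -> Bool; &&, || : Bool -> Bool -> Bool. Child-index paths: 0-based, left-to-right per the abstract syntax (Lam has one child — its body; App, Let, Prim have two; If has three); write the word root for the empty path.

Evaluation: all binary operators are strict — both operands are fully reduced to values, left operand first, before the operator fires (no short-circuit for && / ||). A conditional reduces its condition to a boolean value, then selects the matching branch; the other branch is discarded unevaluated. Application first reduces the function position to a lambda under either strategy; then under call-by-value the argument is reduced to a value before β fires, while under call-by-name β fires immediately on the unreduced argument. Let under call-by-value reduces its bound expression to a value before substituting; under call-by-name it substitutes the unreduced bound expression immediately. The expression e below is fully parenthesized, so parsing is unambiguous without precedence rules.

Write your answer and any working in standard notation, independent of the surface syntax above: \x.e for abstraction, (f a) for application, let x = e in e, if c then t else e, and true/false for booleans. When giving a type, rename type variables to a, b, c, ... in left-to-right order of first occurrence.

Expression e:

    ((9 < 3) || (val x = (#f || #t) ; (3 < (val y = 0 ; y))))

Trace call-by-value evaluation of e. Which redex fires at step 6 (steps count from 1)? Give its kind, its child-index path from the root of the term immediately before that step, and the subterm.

Trace:
step 0: ((9 < 3) || (let x = (false || true) in (3 < (let y = 0 in y))))
step 1: [delta@0] (false || (let x = (false || true) in (3 < (let y = 0 in y))))
step 2: [delta@1.0] (false || (let x = true in (3 < (let y = 0 in y))))
step 3: [let@1] (false || (3 < (let y = 0 in y)))
step 4: [let@1.1] (false || (3 < 0))
step 5: [delta@1] (false || false)
step 6: [delta@root] false

Answer: delta at root : (false || false)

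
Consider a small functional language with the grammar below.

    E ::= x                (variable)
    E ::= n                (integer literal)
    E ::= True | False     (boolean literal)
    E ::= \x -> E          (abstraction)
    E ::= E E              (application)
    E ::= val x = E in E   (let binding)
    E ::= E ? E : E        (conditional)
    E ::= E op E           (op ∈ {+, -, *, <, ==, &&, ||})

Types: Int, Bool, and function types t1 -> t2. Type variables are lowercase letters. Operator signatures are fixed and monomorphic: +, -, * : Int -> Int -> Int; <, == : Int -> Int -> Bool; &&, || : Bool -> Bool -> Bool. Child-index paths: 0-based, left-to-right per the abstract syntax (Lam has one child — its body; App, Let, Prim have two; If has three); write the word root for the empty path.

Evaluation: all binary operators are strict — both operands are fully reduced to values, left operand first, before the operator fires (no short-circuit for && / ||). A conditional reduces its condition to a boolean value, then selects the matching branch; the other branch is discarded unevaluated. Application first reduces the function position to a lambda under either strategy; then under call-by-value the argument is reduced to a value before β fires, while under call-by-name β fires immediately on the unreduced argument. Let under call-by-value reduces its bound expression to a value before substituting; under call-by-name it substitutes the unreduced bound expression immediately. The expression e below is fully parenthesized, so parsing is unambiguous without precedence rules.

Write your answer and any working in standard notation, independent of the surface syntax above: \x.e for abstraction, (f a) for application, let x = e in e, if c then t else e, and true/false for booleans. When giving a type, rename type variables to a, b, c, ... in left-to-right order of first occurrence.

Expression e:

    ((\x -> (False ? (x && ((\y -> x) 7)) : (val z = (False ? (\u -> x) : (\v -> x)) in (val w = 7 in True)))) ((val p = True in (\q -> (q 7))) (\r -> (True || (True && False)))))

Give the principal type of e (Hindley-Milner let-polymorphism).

Answer: Bool

Trace:
  unify Bool ~ Bool
x : a
  unify a ~ Bool
x : Bool
\y._ : b -> Bool
  unify b -> Bool ~ Int -> c
  unify b ~ Int
  unify Bool ~ c
_ _ : Bool
  unify Bool ~ Bool
  unify Bool ~ Bool
x : Bool
\u._ : d -> Bool
x : Bool
\v._ : e -> Bool
  unify d -> Bool ~ e -> Bool
  unify d ~ e
  unify Bool ~ Bool
let z : forall. e -> Bool
let w : Int
  unify Bool ~ Bool
\x._ : Bool -> Bool
let p : Bool
q : f
  unify f ~ Int -> g
_ _ : g
\q._ : (Int -> g) -> g
  unify Bool ~ Bool
  unify Bool ~ Bool
  unify Bool ~ Bool
  unify Bool ~ Bool
\r._ : h -> Bool
  unify (Int -> g) -> g ~ (h -> Bool) -> i
  unify Int -> g ~ h -> Bool
  unify Int ~ h
  unify g ~ Bool
  unify Bool ~ i
_ _ : Bool
  unify Bool -> Bool ~ Bool -> j
  unify Bool ~ Bool
  unify Bool ~ j
_ _ : Bool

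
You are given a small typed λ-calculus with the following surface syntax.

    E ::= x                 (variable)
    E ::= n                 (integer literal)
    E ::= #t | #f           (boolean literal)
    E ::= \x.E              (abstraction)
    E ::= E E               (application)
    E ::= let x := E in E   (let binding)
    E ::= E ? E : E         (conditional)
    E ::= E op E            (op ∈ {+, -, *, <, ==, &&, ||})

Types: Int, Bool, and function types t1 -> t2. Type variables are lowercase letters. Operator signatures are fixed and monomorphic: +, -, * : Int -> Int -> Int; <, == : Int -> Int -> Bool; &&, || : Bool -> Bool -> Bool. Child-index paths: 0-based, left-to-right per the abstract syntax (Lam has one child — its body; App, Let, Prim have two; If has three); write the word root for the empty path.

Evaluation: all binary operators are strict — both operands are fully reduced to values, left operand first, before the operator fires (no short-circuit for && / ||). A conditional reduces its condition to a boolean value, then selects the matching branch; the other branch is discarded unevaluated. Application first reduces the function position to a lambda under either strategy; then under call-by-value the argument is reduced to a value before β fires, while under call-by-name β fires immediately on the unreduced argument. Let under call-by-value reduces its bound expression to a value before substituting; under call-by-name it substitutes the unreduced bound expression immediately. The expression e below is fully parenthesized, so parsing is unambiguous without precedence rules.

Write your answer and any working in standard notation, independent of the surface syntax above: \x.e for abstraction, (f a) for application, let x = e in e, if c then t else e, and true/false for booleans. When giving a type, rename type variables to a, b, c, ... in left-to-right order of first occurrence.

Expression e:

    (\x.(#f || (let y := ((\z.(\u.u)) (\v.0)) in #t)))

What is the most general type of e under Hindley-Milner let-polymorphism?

Answer: a -> Bool

Working:
  unify Bool ~ Bool
u : c
\u._ : c -> c
\z._ : b -> c -> c
\v._ : d -> Int
  unify b -> c -> c ~ (d -> Int) -> e
  unify b ~ d -> Int
  unify c -> c ~ e
_ _ : c -> c
let y : forall. c -> c
  unify Bool ~ Bool
\x._ : a -> Bool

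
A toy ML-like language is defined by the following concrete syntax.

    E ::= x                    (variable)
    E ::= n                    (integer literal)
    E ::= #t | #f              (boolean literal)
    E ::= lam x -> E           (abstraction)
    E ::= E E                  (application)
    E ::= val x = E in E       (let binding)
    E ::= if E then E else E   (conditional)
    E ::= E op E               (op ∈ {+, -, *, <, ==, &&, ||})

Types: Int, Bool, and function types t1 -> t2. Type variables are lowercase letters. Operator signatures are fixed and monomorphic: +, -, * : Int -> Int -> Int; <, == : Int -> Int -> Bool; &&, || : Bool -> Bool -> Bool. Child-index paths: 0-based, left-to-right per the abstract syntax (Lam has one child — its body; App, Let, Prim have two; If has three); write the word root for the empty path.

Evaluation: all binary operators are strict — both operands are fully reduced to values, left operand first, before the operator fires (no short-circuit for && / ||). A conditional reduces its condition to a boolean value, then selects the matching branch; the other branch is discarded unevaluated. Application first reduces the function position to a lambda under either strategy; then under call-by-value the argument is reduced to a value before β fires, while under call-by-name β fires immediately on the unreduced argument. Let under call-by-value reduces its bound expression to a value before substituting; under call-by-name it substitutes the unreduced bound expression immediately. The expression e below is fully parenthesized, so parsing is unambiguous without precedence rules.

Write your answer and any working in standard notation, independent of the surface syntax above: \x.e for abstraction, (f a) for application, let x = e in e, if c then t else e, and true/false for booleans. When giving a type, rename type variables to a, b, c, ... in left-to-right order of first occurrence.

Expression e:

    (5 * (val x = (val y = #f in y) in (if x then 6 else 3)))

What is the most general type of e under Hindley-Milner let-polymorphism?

Derivation:
  unify Int ~ Int
let y : Bool
y : Bool
let x : Bool
x : Bool
  unify Bool ~ Bool
  unify Int ~ Int
  unify Int ~ Int

Answer: Int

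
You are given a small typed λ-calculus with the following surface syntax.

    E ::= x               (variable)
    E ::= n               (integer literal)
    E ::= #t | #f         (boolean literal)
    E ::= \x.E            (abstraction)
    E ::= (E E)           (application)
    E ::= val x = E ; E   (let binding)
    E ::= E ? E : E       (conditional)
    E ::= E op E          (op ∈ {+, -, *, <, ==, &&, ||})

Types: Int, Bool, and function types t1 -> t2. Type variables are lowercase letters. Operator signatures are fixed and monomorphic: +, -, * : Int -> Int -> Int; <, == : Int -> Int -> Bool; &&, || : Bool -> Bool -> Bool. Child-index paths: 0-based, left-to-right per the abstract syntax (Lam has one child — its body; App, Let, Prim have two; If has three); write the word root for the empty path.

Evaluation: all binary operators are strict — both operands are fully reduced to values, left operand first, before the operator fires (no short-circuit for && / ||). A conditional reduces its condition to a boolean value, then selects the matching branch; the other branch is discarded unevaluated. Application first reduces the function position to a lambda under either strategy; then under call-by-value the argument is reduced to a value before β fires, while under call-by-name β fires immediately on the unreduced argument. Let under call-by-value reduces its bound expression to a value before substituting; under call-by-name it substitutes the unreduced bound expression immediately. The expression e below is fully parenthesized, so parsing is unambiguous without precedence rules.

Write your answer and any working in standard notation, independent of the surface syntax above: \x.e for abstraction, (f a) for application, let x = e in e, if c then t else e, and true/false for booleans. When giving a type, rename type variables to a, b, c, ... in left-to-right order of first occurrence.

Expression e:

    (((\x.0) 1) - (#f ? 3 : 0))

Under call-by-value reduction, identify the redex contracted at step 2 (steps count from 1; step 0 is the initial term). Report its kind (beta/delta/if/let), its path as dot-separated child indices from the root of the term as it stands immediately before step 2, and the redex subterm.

Answer: if at 1 : (if false then 3 else 0)

Working:
step 0: (((\x.0) 1) - (if false then 3 else 0))
step 1: [beta@0] (0 - (if false then 3 else 0))
step 2: [if@1] (0 - 0)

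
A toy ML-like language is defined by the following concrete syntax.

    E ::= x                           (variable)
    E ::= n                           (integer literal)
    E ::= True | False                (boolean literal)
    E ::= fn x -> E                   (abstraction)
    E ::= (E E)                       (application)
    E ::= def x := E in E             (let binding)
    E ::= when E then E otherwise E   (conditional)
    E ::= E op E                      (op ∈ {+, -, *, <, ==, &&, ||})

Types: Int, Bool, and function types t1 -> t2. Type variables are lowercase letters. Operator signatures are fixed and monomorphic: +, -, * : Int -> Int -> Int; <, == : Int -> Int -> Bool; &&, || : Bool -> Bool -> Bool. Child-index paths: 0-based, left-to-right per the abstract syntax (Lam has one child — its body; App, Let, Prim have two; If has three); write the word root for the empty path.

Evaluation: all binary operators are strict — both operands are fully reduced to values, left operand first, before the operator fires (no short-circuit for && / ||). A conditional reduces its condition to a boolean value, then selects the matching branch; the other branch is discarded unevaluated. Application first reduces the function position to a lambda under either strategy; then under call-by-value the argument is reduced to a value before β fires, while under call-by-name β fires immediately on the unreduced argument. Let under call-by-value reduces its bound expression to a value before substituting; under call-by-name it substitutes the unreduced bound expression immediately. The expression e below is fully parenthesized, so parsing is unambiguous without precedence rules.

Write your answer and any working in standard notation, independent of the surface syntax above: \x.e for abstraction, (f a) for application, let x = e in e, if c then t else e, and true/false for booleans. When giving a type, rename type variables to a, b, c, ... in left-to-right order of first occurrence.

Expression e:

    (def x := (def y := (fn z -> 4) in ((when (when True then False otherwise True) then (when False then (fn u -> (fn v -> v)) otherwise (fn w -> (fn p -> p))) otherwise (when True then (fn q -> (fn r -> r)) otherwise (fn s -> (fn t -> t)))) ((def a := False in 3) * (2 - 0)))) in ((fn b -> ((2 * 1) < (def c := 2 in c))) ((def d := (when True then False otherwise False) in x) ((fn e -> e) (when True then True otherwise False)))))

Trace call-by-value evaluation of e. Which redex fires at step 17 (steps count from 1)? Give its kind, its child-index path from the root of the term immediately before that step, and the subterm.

Answer: let at 1 : (let c = 2 in c)

Trace:
step 0: (let x = (let y = (\z.4) in ((if (if true then false else true) then (if false then (\u.(\v.v)) else (\w.(\p.p))) else (if true then (\q.(\r.r)) else (\s.(\t.t)))) ((let a = false in 3) * (2 - 0)))) in ((\b.((2 * 1) < (let c = 2 in c))) ((let d = (if true then false else false) in x) ((\e.e) (if true then true else false)))))
step 1: [let@0] (let x = ((if (if true then false else true) then (if false then (\u.(\v.v)) else (\w.(\p.p))) else (if true then (\q.(\r.r)) else (\s.(\t.t)))) ((let a = false in 3) * (2 - 0))) in ((\b.((2 * 1) < (let c = 2 in c))) ((let d = (if true then false else false) in x) ((\e.e) (if true then true else false)))))
step 2: [if@0.0.0] (let x = ((if false then (if false then (\u.(\v.v)) else (\w.(\p.p))) else (if true then (\q.(\r.r)) else (\s.(\t.t)))) ((let a = false in 3) * (2 - 0))) in ((\b.((2 * 1) < (let c = 2 in c))) ((let d = (if true then false else false) in x) ((\e.e) (if true then true else false)))))
step 3: [if@0.0] (let x = ((if true then (\q.(\r.r)) else (\s.(\t.t))) ((let a = false in 3) * (2 - 0))) in ((\b.((2 * 1) < (let c = 2 in c))) ((let d = (if true then false else false) in x) ((\e.e) (if true then true else false)))))
step 4: [if@0.0] (let x = ((\q.(\r.r)) ((let a = false in 3) * (2 - 0))) in ((\b.((2 * 1) < (let c = 2 in c))) ((let d = (if true then false else false) in x) ((\e.e) (if true then true else false)))))
step 5: [let@0.1.0] (let x = ((\q.(\r.r)) (3 * (2 - 0))) in ((\b.((2 * 1) < (let c = 2 in c))) ((let d = (if true then false else false) in x) ((\e.e) (if true then true else false)))))
step 6: [delta@0.1.1] (let x = ((\q.(\r.r)) (3 * 2)) in ((\b.((2 * 1) < (let c = 2 in c))) ((let d = (if true then false else false) in x) ((\e.e) (if true then true else false)))))
step 7: [delta@0.1] (let x = ((\q.(\r.r)) 6) in ((\b.((2 * 1) < (let c = 2 in c))) ((let d = (if true then false else false) in x) ((\e.e) (if true then true else false)))))
step 8: [beta@0] (let x = (\r.r) in ((\b.((2 * 1) < (let c = 2 in c))) ((let d = (if true then false else false) in x) ((\e.e) (if true then true else false)))))
step 9: [let@root] ((\b.((2 * 1) < (let c = 2 in c))) ((let d = (if true then false else false) in (\r.r)) ((\e.e) (if true then true else false))))
step 10: [if@1.0.0] ((\b.((2 * 1) < (let c = 2 in c))) ((let d = false in (\r.r)) ((\e.e) (if true then true else false))))
step 11: [let@1.0] ((\b.((2 * 1) < (let c = 2 in c))) ((\r.r) ((\e.e) (if true then true else false))))
step 12: [if@1.1.1] ((\b.((2 * 1) < (let c = 2 in c))) ((\r.r) ((\e.e) true)))
step 13: [beta@1.1] ((\b.((2 * 1) < (let c = 2 in c))) ((\r.r) true))
step 14: [beta@1] ((\b.((2 * 1) < (let c = 2 in c))) true)
step 15: [beta@root] ((2 * 1) < (let c = 2 in c))
step 16: [delta@0] (2 < (let c = 2 in c))
step 17: [let@1] (2 < 2)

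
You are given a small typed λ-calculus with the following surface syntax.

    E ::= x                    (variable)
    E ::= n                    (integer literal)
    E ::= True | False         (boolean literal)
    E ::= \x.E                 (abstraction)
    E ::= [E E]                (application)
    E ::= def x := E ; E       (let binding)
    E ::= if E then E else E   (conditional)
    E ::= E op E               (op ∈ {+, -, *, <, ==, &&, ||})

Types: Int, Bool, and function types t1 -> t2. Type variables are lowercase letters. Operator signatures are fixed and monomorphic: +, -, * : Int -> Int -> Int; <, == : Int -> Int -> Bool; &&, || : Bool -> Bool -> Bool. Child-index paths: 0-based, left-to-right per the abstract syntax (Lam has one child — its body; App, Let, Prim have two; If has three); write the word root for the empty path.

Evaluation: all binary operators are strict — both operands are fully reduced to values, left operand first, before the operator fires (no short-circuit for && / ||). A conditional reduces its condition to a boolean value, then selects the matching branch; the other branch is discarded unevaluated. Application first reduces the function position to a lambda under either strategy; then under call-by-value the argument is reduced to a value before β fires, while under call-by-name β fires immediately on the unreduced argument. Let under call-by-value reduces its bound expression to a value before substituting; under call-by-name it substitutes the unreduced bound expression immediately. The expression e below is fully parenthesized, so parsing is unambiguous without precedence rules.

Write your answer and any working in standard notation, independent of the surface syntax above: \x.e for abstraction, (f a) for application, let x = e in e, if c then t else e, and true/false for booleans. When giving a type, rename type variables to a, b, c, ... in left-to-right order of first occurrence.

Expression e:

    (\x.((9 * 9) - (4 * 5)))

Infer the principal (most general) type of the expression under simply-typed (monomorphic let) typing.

Answer: a -> Int

Trace:
  unify Int ~ Int
  unify Int ~ Int
  unify Int ~ Int
  unify Int ~ Int
  unify Int ~ Int
  unify Int ~ Int
\x._ : a -> Int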